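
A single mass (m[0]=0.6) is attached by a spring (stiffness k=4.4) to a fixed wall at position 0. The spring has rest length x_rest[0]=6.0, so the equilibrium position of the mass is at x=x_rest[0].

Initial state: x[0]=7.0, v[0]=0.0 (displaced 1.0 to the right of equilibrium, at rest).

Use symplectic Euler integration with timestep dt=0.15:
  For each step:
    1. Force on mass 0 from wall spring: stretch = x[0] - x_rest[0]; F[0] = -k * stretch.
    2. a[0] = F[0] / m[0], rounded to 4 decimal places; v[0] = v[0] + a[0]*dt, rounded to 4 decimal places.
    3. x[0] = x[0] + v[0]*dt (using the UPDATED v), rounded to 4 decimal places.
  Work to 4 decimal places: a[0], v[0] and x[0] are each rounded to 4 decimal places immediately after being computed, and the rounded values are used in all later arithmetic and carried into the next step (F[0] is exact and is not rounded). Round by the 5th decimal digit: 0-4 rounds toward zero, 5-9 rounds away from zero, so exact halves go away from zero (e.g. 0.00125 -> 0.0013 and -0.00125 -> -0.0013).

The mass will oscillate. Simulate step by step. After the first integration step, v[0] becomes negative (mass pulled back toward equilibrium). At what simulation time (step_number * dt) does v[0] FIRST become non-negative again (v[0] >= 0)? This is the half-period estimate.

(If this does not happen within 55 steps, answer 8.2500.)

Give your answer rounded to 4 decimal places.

Step 0: x=[7.0000] v=[0.0000]
Step 1: x=[6.8350] v=[-1.1000]
Step 2: x=[6.5322] v=[-2.0185]
Step 3: x=[6.1416] v=[-2.6039]
Step 4: x=[5.7276] v=[-2.7597]
Step 5: x=[5.3586] v=[-2.4601]
Step 6: x=[5.0954] v=[-1.7546]
Step 7: x=[4.9815] v=[-0.7595]
Step 8: x=[5.0356] v=[0.3609]
First v>=0 after going negative at step 8, time=1.2000

Answer: 1.2000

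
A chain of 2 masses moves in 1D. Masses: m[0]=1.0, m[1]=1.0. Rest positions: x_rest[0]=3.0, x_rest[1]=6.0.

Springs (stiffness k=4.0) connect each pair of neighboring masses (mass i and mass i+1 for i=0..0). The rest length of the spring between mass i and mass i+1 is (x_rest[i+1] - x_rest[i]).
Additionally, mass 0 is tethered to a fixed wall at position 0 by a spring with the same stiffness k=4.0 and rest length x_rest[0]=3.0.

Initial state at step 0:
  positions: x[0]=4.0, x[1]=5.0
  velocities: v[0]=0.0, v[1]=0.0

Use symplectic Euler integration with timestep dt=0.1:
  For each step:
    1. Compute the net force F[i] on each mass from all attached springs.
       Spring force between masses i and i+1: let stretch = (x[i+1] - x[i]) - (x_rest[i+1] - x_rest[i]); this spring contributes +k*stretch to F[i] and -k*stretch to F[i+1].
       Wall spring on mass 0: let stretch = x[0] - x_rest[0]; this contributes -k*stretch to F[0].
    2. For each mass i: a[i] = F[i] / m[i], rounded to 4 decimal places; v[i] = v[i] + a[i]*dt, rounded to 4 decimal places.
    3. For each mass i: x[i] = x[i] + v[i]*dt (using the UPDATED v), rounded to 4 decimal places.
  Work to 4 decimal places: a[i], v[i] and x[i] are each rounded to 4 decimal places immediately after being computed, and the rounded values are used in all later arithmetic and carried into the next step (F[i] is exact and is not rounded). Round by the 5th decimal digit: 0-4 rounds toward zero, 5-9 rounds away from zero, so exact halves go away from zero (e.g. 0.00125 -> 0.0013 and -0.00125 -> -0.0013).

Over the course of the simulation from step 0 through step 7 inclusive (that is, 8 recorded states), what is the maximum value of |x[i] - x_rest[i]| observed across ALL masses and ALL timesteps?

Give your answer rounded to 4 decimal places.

Answer: 1.0072

Derivation:
Step 0: x=[4.0000 5.0000] v=[0.0000 0.0000]
Step 1: x=[3.8800 5.0800] v=[-1.2000 0.8000]
Step 2: x=[3.6528 5.2320] v=[-2.2720 1.5200]
Step 3: x=[3.3427 5.4408] v=[-3.1014 2.0883]
Step 4: x=[2.9828 5.6857] v=[-3.5992 2.4491]
Step 5: x=[2.6117 5.9425] v=[-3.7112 2.5679]
Step 6: x=[2.2693 6.1861] v=[-3.4236 2.4356]
Step 7: x=[1.9928 6.3930] v=[-2.7646 2.0689]
Max displacement = 1.0072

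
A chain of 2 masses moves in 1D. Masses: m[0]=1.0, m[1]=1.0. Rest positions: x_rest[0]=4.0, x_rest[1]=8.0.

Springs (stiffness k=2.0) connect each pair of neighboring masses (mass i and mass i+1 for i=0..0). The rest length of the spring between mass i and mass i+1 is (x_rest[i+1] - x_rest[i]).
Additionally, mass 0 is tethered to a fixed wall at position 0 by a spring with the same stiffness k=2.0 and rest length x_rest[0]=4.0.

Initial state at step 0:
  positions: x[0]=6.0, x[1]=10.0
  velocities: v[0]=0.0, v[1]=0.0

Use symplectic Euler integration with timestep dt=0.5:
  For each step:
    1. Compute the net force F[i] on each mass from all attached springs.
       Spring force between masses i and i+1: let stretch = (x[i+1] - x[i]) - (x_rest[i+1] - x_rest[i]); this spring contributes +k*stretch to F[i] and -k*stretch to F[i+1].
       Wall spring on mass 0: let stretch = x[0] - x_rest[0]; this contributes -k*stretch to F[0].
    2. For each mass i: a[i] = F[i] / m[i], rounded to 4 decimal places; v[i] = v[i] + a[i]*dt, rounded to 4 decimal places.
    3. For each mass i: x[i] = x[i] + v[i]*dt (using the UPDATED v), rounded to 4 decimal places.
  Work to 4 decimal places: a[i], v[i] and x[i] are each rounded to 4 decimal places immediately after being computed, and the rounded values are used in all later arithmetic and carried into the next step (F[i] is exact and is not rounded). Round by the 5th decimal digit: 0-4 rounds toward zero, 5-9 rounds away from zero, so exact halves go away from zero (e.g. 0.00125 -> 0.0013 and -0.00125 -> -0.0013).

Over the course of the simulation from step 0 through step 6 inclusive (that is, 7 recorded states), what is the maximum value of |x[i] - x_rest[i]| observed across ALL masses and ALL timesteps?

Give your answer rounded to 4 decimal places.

Step 0: x=[6.0000 10.0000] v=[0.0000 0.0000]
Step 1: x=[5.0000 10.0000] v=[-2.0000 0.0000]
Step 2: x=[4.0000 9.5000] v=[-2.0000 -1.0000]
Step 3: x=[3.7500 8.2500] v=[-0.5000 -2.5000]
Step 4: x=[3.8750 6.7500] v=[0.2500 -3.0000]
Step 5: x=[3.5000 5.8125] v=[-0.7500 -1.8750]
Step 6: x=[2.5313 5.7188] v=[-1.9375 -0.1875]
Max displacement = 2.2812

Answer: 2.2812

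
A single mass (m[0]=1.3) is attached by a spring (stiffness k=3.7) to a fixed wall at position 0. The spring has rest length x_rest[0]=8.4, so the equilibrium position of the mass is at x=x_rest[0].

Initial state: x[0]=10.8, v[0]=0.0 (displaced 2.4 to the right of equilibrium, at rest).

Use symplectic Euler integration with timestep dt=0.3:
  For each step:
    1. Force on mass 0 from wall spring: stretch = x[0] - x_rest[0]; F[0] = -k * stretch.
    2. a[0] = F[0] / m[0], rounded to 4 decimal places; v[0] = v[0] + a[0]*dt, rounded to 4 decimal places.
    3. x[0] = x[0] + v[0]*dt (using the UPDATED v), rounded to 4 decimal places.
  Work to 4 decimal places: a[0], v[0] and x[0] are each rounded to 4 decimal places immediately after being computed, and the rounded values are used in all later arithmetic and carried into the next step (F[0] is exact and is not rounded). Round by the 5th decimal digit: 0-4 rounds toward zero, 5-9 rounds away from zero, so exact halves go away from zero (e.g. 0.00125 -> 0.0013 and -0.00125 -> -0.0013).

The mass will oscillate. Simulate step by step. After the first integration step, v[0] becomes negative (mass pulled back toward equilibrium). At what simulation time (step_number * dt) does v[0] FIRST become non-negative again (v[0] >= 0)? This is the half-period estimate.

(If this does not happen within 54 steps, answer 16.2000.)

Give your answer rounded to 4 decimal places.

Answer: 2.1000

Derivation:
Step 0: x=[10.8000] v=[0.0000]
Step 1: x=[10.1852] v=[-2.0492]
Step 2: x=[9.1132] v=[-3.5735]
Step 3: x=[7.8585] v=[-4.1825]
Step 4: x=[6.7425] v=[-3.7201]
Step 5: x=[6.0510] v=[-2.3049]
Step 6: x=[5.9612] v=[-0.2992]
Step 7: x=[6.4962] v=[1.7832]
First v>=0 after going negative at step 7, time=2.1000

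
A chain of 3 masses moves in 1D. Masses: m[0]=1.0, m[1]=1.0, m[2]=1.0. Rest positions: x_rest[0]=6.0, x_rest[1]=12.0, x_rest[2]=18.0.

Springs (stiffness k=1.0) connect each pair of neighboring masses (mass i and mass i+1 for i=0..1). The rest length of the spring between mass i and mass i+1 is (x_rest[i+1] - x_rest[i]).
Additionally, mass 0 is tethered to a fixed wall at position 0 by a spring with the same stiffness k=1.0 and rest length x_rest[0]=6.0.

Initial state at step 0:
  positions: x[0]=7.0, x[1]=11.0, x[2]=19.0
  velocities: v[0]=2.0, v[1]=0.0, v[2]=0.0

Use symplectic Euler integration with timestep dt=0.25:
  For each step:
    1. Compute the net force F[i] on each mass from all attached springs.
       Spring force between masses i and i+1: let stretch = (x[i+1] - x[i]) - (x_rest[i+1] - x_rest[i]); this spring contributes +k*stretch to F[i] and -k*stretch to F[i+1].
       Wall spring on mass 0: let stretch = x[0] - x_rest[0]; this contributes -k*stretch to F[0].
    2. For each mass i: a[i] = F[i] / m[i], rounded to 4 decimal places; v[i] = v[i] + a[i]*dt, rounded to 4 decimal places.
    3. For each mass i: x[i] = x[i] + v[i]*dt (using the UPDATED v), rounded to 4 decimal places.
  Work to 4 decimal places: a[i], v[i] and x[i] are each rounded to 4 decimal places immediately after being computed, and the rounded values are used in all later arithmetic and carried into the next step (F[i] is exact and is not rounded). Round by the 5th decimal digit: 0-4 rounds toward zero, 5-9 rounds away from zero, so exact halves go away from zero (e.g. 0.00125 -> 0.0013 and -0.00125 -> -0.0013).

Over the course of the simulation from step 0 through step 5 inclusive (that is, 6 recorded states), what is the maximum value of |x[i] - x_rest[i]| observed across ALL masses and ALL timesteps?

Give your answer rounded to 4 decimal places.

Step 0: x=[7.0000 11.0000 19.0000] v=[2.0000 0.0000 0.0000]
Step 1: x=[7.3125 11.2500 18.8750] v=[1.2500 1.0000 -0.5000]
Step 2: x=[7.4141 11.7305 18.6484] v=[0.4063 1.9219 -0.9063]
Step 3: x=[7.3221 12.3736 18.3645] v=[-0.3681 2.5723 -1.1358]
Step 4: x=[7.0882 13.0754 18.0811] v=[-0.9358 2.8072 -1.1335]
Step 5: x=[6.7854 13.7159 17.8599] v=[-1.2111 2.5618 -0.8849]
Max displacement = 1.7159

Answer: 1.7159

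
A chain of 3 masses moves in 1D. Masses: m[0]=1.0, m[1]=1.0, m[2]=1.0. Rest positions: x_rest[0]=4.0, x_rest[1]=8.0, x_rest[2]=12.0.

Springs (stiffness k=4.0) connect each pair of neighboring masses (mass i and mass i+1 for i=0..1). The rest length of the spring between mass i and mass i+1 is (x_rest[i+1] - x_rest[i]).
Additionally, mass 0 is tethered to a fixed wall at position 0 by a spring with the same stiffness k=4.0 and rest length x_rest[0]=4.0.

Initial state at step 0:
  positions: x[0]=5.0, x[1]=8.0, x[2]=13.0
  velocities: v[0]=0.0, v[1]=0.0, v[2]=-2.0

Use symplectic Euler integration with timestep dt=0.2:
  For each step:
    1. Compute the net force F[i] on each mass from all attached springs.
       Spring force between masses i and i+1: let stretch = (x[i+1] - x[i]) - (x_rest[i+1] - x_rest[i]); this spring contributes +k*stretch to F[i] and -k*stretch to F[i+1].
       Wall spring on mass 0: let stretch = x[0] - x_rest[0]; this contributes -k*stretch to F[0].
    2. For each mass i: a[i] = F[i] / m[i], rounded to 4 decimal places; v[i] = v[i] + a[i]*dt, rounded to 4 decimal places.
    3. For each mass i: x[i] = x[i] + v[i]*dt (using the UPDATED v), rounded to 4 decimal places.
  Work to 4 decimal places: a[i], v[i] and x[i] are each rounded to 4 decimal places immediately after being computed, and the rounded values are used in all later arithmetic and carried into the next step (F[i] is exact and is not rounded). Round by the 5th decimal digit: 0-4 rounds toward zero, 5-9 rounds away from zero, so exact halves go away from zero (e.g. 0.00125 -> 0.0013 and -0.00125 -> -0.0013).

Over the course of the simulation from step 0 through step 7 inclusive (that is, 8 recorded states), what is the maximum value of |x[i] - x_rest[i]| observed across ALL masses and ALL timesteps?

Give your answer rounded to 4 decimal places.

Step 0: x=[5.0000 8.0000 13.0000] v=[0.0000 0.0000 -2.0000]
Step 1: x=[4.6800 8.3200 12.4400] v=[-1.6000 1.6000 -2.8000]
Step 2: x=[4.1936 8.7168 11.8608] v=[-2.4320 1.9840 -2.8960]
Step 3: x=[3.7599 8.8929 11.4186] v=[-2.1683 0.8806 -2.2112]
Step 4: x=[3.5459 8.6519 11.2122] v=[-1.0698 -1.2052 -1.0318]
Step 5: x=[3.5816 8.0035 11.2362] v=[0.1783 -3.2418 0.1200]
Step 6: x=[3.7517 7.1649 11.3830] v=[0.8505 -4.1932 0.7338]
Step 7: x=[3.8676 6.4550 11.4949] v=[0.5797 -3.5493 0.5593]
Max displacement = 1.5450

Answer: 1.5450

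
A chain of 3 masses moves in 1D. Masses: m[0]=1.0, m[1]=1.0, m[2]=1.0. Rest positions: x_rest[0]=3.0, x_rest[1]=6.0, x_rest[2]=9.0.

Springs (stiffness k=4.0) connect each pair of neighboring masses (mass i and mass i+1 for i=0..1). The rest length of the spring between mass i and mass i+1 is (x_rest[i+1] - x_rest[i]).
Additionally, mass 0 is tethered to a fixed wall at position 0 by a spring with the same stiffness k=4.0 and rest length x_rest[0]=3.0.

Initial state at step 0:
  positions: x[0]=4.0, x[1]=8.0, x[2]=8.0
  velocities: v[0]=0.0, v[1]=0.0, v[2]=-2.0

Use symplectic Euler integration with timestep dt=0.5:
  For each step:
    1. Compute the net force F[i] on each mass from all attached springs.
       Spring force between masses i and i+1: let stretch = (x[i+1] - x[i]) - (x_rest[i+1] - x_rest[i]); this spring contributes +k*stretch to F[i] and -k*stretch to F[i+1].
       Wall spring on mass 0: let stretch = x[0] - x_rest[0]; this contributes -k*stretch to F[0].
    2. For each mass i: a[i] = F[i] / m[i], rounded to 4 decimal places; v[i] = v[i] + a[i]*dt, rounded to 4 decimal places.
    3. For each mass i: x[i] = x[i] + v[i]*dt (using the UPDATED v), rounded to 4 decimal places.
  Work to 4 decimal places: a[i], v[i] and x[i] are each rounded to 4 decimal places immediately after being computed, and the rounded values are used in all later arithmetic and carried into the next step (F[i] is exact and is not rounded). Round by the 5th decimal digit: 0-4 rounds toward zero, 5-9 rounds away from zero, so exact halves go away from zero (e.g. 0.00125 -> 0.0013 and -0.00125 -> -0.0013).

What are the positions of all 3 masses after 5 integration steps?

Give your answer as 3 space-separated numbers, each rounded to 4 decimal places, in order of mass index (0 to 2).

Answer: 2.0000 7.0000 6.0000

Derivation:
Step 0: x=[4.0000 8.0000 8.0000] v=[0.0000 0.0000 -2.0000]
Step 1: x=[4.0000 4.0000 10.0000] v=[0.0000 -8.0000 4.0000]
Step 2: x=[0.0000 6.0000 9.0000] v=[-8.0000 4.0000 -2.0000]
Step 3: x=[2.0000 5.0000 8.0000] v=[4.0000 -2.0000 -2.0000]
Step 4: x=[5.0000 4.0000 7.0000] v=[6.0000 -2.0000 -2.0000]
Step 5: x=[2.0000 7.0000 6.0000] v=[-6.0000 6.0000 -2.0000]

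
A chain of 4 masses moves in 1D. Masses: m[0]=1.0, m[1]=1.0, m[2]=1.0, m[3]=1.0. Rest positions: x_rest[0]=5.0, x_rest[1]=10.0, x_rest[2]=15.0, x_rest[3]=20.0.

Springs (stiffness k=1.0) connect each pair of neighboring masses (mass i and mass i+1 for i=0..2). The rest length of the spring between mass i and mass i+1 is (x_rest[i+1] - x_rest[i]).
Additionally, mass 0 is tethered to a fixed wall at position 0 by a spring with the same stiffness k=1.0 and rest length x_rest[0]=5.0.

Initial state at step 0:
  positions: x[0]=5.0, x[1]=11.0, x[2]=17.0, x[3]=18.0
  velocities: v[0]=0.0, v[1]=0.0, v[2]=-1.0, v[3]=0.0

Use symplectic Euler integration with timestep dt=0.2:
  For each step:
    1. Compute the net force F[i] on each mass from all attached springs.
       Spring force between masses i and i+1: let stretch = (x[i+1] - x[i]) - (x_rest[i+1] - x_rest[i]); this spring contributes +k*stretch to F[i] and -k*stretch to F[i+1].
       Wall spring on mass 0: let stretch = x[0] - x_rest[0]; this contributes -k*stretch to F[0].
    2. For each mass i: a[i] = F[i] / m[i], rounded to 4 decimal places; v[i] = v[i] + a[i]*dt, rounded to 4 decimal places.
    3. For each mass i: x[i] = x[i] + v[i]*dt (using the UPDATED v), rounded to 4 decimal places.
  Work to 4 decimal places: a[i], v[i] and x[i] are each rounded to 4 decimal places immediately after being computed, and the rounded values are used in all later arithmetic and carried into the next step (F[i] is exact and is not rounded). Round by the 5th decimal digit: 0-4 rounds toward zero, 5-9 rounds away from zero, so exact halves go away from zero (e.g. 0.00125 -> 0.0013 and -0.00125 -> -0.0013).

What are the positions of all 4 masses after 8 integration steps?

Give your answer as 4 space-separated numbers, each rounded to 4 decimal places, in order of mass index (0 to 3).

Step 0: x=[5.0000 11.0000 17.0000 18.0000] v=[0.0000 0.0000 -1.0000 0.0000]
Step 1: x=[5.0400 11.0000 16.6000 18.1600] v=[0.2000 0.0000 -2.0000 0.8000]
Step 2: x=[5.1168 10.9856 16.0384 18.4576] v=[0.3840 -0.0720 -2.8080 1.4880]
Step 3: x=[5.2237 10.9386 15.3715 18.8584] v=[0.5344 -0.2352 -3.3347 2.0042]
Step 4: x=[5.3502 10.8403 14.6667 19.3198] v=[0.6326 -0.4916 -3.5239 2.3068]
Step 5: x=[5.4823 10.6754 13.9950 19.7950] v=[0.6606 -0.8243 -3.3586 2.3762]
Step 6: x=[5.6029 10.4356 13.4225 20.2382] v=[0.6028 -1.1990 -2.8625 2.2162]
Step 7: x=[5.6927 10.1220 13.0032 20.6088] v=[0.4488 -1.5682 -2.0967 1.8531]
Step 8: x=[5.7319 9.7464 12.7728 20.8752] v=[0.1961 -1.8778 -1.1518 1.3320]

Answer: 5.7319 9.7464 12.7728 20.8752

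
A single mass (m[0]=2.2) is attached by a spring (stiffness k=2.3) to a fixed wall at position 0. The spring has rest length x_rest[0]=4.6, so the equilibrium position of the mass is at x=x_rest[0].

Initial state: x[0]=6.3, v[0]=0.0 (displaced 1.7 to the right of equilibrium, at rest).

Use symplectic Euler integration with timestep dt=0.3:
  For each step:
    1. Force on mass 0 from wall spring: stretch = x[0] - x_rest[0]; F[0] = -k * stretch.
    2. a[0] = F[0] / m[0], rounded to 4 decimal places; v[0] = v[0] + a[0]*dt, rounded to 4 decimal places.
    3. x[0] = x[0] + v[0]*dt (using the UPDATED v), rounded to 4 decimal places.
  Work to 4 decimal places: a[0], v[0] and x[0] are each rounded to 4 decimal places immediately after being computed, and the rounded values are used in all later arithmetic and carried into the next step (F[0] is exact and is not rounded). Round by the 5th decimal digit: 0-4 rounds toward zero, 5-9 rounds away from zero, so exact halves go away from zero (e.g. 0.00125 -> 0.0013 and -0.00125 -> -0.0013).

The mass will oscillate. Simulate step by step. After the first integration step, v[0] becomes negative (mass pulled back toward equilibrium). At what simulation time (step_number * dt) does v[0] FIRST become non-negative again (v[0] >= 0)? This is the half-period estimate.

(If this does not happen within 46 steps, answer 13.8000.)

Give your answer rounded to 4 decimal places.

Answer: 3.3000

Derivation:
Step 0: x=[6.3000] v=[0.0000]
Step 1: x=[6.1400] v=[-0.5332]
Step 2: x=[5.8351] v=[-1.0162]
Step 3: x=[5.4140] v=[-1.4036]
Step 4: x=[4.9163] v=[-1.6589]
Step 5: x=[4.3889] v=[-1.7581]
Step 6: x=[3.8813] v=[-1.6919]
Step 7: x=[3.4414] v=[-1.4665]
Step 8: x=[3.1105] v=[-1.1031]
Step 9: x=[2.9197] v=[-0.6359]
Step 10: x=[2.8870] v=[-0.1089]
Step 11: x=[3.0155] v=[0.4284]
First v>=0 after going negative at step 11, time=3.3000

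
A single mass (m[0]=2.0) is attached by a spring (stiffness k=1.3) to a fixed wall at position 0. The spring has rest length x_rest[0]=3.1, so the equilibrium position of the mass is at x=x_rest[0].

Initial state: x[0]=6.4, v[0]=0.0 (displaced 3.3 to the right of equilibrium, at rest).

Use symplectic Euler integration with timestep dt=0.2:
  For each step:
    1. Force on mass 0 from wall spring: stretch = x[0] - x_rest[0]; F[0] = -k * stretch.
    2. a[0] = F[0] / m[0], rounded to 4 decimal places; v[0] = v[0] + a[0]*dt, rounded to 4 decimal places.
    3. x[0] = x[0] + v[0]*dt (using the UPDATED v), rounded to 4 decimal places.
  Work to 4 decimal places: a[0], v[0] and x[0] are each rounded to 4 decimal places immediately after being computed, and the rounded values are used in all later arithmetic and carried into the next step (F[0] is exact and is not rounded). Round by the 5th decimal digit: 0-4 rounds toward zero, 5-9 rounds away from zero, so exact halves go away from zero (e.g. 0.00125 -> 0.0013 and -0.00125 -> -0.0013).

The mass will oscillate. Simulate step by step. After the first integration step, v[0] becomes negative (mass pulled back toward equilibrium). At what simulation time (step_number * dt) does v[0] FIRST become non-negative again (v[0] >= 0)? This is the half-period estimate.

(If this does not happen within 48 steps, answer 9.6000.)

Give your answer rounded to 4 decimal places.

Step 0: x=[6.4000] v=[0.0000]
Step 1: x=[6.3142] v=[-0.4290]
Step 2: x=[6.1448] v=[-0.8468]
Step 3: x=[5.8963] v=[-1.2426]
Step 4: x=[5.5751] v=[-1.6061]
Step 5: x=[5.1895] v=[-1.9279]
Step 6: x=[4.7496] v=[-2.1995]
Step 7: x=[4.2668] v=[-2.4139]
Step 8: x=[3.7537] v=[-2.5656]
Step 9: x=[3.2236] v=[-2.6506]
Step 10: x=[2.6903] v=[-2.6667]
Step 11: x=[2.1676] v=[-2.6134]
Step 12: x=[1.6692] v=[-2.4922]
Step 13: x=[1.2080] v=[-2.3062]
Step 14: x=[0.7960] v=[-2.0602]
Step 15: x=[0.4439] v=[-1.7607]
Step 16: x=[0.1608] v=[-1.4154]
Step 17: x=[-0.0459] v=[-1.0333]
Step 18: x=[-0.1708] v=[-0.6243]
Step 19: x=[-0.2106] v=[-0.1991]
Step 20: x=[-0.1643] v=[0.2313]
First v>=0 after going negative at step 20, time=4.0000

Answer: 4.0000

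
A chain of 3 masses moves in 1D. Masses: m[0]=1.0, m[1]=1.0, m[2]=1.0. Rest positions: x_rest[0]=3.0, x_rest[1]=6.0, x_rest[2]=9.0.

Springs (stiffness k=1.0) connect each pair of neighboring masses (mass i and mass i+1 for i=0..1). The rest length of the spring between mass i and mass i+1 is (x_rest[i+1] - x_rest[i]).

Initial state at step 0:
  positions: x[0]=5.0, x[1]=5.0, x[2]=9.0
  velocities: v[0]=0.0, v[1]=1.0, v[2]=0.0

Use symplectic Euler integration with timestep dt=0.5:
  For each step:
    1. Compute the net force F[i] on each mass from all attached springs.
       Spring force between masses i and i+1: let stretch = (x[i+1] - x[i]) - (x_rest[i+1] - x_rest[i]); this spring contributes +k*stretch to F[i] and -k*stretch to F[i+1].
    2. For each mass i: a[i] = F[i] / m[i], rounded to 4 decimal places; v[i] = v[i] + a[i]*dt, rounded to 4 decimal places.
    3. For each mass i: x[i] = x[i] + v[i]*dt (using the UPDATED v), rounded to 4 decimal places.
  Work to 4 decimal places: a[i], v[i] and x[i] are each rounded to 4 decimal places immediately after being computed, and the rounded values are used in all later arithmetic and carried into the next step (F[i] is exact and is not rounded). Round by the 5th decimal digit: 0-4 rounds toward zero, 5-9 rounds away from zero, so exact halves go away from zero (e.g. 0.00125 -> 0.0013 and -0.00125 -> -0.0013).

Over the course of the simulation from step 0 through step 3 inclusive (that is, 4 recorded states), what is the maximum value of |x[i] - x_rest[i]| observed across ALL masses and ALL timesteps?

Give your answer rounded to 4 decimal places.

Step 0: x=[5.0000 5.0000 9.0000] v=[0.0000 1.0000 0.0000]
Step 1: x=[4.2500 6.5000 8.7500] v=[-1.5000 3.0000 -0.5000]
Step 2: x=[3.3125 8.0000 8.6875] v=[-1.8750 3.0000 -0.1250]
Step 3: x=[2.7969 8.5000 9.2032] v=[-1.0313 1.0000 1.0313]
Max displacement = 2.5000

Answer: 2.5000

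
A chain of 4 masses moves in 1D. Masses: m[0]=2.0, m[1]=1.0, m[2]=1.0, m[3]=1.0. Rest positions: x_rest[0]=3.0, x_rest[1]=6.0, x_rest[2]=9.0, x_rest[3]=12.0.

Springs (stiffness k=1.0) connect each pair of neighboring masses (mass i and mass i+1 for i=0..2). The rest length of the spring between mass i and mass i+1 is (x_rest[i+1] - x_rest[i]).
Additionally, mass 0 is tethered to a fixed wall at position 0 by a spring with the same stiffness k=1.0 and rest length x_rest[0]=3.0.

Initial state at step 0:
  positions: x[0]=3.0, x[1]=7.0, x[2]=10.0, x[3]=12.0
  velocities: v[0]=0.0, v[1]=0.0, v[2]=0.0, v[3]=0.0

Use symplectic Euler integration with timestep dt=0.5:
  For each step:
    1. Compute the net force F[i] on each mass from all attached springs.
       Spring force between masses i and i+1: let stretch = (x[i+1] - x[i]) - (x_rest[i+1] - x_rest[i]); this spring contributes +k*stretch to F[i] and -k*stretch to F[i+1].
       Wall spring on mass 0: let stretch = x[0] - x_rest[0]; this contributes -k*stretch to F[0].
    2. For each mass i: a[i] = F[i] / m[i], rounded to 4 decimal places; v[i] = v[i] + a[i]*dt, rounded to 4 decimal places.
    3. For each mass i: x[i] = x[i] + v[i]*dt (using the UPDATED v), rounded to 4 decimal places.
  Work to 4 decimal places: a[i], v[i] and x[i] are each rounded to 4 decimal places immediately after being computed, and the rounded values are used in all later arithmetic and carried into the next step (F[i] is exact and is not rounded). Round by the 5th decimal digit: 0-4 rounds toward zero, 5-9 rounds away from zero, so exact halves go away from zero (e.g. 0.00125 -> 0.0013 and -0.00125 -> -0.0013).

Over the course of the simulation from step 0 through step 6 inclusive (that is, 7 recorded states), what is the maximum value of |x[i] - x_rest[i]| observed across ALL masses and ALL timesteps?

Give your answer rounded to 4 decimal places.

Answer: 1.0293

Derivation:
Step 0: x=[3.0000 7.0000 10.0000 12.0000] v=[0.0000 0.0000 0.0000 0.0000]
Step 1: x=[3.1250 6.7500 9.7500 12.2500] v=[0.2500 -0.5000 -0.5000 0.5000]
Step 2: x=[3.3125 6.3438 9.3750 12.6250] v=[0.3750 -0.8125 -0.7500 0.7500]
Step 3: x=[3.4649 5.9375 9.0547 12.9375] v=[0.3047 -0.8126 -0.6406 0.6250]
Step 4: x=[3.4932 5.6924 8.9258 13.0293] v=[0.0566 -0.4903 -0.2578 0.1836]
Step 5: x=[3.3598 5.7058 9.0145 12.8452] v=[-0.2669 0.0268 0.1773 -0.3682]
Step 6: x=[3.0996 5.9599 9.2337 12.4534] v=[-0.5204 0.5082 0.4383 -0.7836]
Max displacement = 1.0293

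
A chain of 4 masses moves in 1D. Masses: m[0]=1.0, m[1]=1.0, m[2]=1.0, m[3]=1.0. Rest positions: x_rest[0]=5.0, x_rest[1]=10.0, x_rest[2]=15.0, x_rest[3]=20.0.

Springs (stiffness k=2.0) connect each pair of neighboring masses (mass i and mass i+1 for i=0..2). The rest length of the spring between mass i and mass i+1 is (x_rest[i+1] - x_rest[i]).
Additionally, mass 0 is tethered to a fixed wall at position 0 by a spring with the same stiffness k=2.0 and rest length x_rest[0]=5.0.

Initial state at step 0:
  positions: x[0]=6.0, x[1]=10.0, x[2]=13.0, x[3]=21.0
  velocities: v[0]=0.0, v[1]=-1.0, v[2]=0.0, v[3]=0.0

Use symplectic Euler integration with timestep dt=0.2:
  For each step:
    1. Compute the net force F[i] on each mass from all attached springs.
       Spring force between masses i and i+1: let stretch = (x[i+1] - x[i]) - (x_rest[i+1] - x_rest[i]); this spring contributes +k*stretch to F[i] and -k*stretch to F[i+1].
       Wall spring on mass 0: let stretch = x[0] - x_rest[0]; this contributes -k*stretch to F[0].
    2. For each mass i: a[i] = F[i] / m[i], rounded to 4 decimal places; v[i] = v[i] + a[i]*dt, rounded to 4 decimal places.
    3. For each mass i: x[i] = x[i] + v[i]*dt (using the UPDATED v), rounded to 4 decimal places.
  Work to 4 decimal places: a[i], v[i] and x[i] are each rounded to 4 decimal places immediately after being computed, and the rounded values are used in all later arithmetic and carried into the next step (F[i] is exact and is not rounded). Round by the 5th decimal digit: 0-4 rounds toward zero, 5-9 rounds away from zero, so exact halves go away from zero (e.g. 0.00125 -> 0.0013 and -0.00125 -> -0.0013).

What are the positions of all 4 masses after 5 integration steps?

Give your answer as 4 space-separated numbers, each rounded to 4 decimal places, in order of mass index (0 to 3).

Answer: 4.0275 9.1427 16.1827 18.8763

Derivation:
Step 0: x=[6.0000 10.0000 13.0000 21.0000] v=[0.0000 -1.0000 0.0000 0.0000]
Step 1: x=[5.8400 9.7200 13.4000 20.7600] v=[-0.8000 -1.4000 2.0000 -1.2000]
Step 2: x=[5.5232 9.4240 14.0944 20.3312] v=[-1.5840 -1.4800 3.4720 -2.1440]
Step 3: x=[5.0766 9.1896 14.9141 19.8035] v=[-2.2330 -1.1722 4.0986 -2.6387]
Step 4: x=[4.5529 9.0841 15.6670 19.2846] v=[-2.6184 -0.5276 3.7646 -2.5945]
Step 5: x=[4.0275 9.1427 16.1827 18.8763] v=[-2.6271 0.2931 2.5785 -2.0415]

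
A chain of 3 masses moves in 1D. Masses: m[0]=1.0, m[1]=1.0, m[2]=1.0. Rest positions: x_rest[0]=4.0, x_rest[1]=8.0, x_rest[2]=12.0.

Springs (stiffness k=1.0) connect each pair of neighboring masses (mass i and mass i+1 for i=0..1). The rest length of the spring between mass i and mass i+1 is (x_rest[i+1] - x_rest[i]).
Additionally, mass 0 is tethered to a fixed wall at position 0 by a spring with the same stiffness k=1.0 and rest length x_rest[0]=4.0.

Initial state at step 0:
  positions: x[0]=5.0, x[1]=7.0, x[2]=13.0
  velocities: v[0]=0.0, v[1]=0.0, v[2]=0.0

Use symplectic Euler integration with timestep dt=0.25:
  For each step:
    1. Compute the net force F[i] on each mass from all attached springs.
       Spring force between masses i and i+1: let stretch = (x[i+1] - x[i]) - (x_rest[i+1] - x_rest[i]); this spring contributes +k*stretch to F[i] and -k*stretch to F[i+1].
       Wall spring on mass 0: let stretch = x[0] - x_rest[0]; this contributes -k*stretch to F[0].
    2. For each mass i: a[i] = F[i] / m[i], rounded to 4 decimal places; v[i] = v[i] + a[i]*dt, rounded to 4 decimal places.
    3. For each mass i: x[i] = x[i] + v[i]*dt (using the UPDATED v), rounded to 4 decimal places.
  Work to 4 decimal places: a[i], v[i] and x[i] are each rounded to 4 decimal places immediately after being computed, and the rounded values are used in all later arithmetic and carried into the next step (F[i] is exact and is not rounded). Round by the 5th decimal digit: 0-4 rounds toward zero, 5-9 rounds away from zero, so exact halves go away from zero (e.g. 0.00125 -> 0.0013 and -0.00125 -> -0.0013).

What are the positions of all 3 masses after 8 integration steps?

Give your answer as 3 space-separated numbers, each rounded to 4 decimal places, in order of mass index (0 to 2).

Step 0: x=[5.0000 7.0000 13.0000] v=[0.0000 0.0000 0.0000]
Step 1: x=[4.8125 7.2500 12.8750] v=[-0.7500 1.0000 -0.5000]
Step 2: x=[4.4766 7.6992 12.6484] v=[-1.3438 1.7969 -0.9063]
Step 3: x=[4.0623 8.2564 12.3625] v=[-1.6573 2.2286 -1.1436]
Step 4: x=[3.6562 8.8081 12.0700] v=[-1.6244 2.2066 -1.1701]
Step 5: x=[3.3436 9.2416 11.8236] v=[-1.2505 1.7341 -0.9856]
Step 6: x=[3.1906 9.4679 11.6658] v=[-0.6119 0.9051 -0.6311]
Step 7: x=[3.2306 9.4392 11.6207] v=[0.1598 -0.1148 -0.1806]
Step 8: x=[3.4567 9.1588 11.6892] v=[0.9043 -1.1216 0.2740]

Answer: 3.4567 9.1588 11.6892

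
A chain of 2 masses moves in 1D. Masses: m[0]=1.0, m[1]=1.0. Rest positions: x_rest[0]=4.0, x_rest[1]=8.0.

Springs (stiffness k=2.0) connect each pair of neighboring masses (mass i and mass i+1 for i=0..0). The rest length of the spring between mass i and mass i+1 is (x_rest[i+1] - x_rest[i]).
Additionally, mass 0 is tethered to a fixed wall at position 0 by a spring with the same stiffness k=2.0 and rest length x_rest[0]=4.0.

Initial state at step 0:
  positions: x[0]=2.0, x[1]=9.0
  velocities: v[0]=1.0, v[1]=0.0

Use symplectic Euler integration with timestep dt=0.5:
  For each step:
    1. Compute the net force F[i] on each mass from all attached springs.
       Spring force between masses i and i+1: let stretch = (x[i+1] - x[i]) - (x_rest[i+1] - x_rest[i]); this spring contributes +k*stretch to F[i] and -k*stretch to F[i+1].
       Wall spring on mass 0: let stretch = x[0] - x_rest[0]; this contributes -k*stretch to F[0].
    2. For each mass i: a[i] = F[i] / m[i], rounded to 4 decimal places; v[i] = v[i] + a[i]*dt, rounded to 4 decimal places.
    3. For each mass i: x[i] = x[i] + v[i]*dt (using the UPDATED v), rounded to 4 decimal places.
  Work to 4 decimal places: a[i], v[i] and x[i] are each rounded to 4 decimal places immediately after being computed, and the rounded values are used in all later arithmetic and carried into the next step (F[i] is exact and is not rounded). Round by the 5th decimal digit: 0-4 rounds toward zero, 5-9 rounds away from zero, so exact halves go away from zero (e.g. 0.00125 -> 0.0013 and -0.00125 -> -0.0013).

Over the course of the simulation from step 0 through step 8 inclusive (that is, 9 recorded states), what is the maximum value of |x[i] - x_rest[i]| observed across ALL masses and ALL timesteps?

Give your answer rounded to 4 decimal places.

Answer: 2.7500

Derivation:
Step 0: x=[2.0000 9.0000] v=[1.0000 0.0000]
Step 1: x=[5.0000 7.5000] v=[6.0000 -3.0000]
Step 2: x=[6.7500 6.7500] v=[3.5000 -1.5000]
Step 3: x=[5.1250 8.0000] v=[-3.2500 2.5000]
Step 4: x=[2.3750 9.8125] v=[-5.5000 3.6250]
Step 5: x=[2.1563 9.9063] v=[-0.4375 0.1875]
Step 6: x=[4.7344 8.1251] v=[5.1562 -3.5625]
Step 7: x=[6.6407 6.6485] v=[3.8125 -2.9532]
Step 8: x=[5.2305 7.1680] v=[-2.8204 1.0390]
Max displacement = 2.7500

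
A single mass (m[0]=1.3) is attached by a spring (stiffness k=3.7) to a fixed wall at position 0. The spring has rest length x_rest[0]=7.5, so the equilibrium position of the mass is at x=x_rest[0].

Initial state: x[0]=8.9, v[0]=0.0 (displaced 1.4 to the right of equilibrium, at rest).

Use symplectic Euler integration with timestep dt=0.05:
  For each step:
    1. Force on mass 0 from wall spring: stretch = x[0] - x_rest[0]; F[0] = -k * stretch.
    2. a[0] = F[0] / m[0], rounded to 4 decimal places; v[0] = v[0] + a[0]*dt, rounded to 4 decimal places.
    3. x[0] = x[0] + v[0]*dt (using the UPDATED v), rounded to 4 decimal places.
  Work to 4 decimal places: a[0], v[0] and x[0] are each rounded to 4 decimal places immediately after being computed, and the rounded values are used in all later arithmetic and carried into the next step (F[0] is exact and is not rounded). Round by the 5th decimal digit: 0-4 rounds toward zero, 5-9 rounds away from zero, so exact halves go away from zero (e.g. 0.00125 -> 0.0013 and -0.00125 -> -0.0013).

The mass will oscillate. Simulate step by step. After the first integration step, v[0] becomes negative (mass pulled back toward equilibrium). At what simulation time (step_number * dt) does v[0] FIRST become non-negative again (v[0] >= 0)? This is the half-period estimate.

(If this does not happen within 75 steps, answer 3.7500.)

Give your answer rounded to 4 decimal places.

Step 0: x=[8.9000] v=[0.0000]
Step 1: x=[8.8900] v=[-0.1992]
Step 2: x=[8.8702] v=[-0.3970]
Step 3: x=[8.8406] v=[-0.5920]
Step 4: x=[8.8015] v=[-0.7828]
Step 5: x=[8.7531] v=[-0.9680]
Step 6: x=[8.6958] v=[-1.1463]
Step 7: x=[8.6300] v=[-1.3165]
Step 8: x=[8.5561] v=[-1.4773]
Step 9: x=[8.4747] v=[-1.6276]
Step 10: x=[8.3864] v=[-1.7663]
Step 11: x=[8.2918] v=[-1.8924]
Step 12: x=[8.1915] v=[-2.0051]
Step 13: x=[8.0863] v=[-2.1035]
Step 14: x=[7.9770] v=[-2.1869]
Step 15: x=[7.8643] v=[-2.2548]
Step 16: x=[7.7490] v=[-2.3066]
Step 17: x=[7.6319] v=[-2.3420]
Step 18: x=[7.5139] v=[-2.3608]
Step 19: x=[7.3958] v=[-2.3628]
Step 20: x=[7.2784] v=[-2.3480]
Step 21: x=[7.1626] v=[-2.3165]
Step 22: x=[7.0492] v=[-2.2685]
Step 23: x=[6.9390] v=[-2.2044]
Step 24: x=[6.8328] v=[-2.1246]
Step 25: x=[6.7313] v=[-2.0297]
Step 26: x=[6.6353] v=[-1.9203]
Step 27: x=[6.5454] v=[-1.7972]
Step 28: x=[6.4623] v=[-1.6614]
Step 29: x=[6.3866] v=[-1.5137]
Step 30: x=[6.3188] v=[-1.3553]
Step 31: x=[6.2594] v=[-1.1872]
Step 32: x=[6.2089] v=[-1.0107]
Step 33: x=[6.1676] v=[-0.8270]
Step 34: x=[6.1357] v=[-0.6374]
Step 35: x=[6.1135] v=[-0.4433]
Step 36: x=[6.1012] v=[-0.2460]
Step 37: x=[6.0989] v=[-0.0469]
Step 38: x=[6.1065] v=[0.1525]
First v>=0 after going negative at step 38, time=1.9000

Answer: 1.9000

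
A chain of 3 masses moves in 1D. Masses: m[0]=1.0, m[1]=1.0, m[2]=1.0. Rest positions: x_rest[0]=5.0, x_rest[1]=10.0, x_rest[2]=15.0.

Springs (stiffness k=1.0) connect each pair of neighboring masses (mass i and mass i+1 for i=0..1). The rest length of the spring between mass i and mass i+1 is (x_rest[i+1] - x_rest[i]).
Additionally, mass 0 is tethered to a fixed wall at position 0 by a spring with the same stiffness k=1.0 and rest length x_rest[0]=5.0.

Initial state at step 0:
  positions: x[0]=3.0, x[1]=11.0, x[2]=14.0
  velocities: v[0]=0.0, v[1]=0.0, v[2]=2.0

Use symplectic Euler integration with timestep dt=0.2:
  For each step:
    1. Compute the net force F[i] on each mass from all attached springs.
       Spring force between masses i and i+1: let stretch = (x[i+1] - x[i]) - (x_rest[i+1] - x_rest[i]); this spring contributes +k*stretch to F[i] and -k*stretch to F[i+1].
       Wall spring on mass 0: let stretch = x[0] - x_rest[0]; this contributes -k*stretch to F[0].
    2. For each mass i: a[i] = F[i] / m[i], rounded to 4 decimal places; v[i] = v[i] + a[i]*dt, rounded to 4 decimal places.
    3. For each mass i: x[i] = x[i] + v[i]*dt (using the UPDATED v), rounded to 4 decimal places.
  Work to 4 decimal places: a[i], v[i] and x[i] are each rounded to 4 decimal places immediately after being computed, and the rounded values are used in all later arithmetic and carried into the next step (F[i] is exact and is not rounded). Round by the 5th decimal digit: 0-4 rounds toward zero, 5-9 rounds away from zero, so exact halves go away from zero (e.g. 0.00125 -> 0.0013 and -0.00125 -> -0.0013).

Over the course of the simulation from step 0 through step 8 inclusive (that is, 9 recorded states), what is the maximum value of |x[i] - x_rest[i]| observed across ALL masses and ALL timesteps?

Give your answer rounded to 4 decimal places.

Answer: 2.2830

Derivation:
Step 0: x=[3.0000 11.0000 14.0000] v=[0.0000 0.0000 2.0000]
Step 1: x=[3.2000 10.8000 14.4800] v=[1.0000 -1.0000 2.4000]
Step 2: x=[3.5760 10.4432 15.0128] v=[1.8800 -1.7840 2.6640]
Step 3: x=[4.0836 9.9945 15.5628] v=[2.5382 -2.2435 2.7501]
Step 4: x=[4.6643 9.5321 16.0901] v=[2.9037 -2.3120 2.6364]
Step 5: x=[5.2532 9.1373 16.5551] v=[2.9444 -1.9740 2.3248]
Step 6: x=[5.7873 8.8838 16.9233] v=[2.6706 -1.2673 1.8412]
Step 7: x=[6.2138 8.8281 17.1700] v=[2.1324 -0.2787 1.2333]
Step 8: x=[6.4963 9.0015 17.2830] v=[1.4125 0.8668 0.5649]
Max displacement = 2.2830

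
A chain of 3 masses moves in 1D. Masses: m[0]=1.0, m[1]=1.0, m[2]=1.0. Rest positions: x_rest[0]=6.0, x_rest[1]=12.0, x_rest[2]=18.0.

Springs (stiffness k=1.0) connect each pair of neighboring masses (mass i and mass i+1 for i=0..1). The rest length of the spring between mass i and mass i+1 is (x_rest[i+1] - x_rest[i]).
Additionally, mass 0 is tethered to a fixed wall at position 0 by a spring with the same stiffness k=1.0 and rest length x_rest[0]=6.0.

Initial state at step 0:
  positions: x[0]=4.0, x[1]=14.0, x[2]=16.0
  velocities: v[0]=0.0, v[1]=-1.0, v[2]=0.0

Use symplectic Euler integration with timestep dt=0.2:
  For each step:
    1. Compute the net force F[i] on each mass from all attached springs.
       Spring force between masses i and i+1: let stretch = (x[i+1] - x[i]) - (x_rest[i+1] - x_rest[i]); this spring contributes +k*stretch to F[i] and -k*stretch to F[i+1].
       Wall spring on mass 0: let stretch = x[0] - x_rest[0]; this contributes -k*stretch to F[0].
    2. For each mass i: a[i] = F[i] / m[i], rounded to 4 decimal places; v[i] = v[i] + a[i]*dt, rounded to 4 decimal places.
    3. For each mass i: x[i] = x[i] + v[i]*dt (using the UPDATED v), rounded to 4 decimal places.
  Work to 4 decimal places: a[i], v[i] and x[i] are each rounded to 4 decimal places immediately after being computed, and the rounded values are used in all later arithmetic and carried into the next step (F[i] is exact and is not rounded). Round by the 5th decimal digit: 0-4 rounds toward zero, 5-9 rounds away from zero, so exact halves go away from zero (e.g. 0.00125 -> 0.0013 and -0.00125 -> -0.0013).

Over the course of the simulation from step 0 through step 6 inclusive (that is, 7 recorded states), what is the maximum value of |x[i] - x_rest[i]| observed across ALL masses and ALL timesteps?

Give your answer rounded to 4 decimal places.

Answer: 2.9682

Derivation:
Step 0: x=[4.0000 14.0000 16.0000] v=[0.0000 -1.0000 0.0000]
Step 1: x=[4.2400 13.4800 16.1600] v=[1.2000 -2.6000 0.8000]
Step 2: x=[4.6800 12.6976 16.4528] v=[2.2000 -3.9120 1.4640]
Step 3: x=[5.2535 11.7447 16.8354] v=[2.8675 -4.7645 1.9130]
Step 4: x=[5.8765 10.7358 17.2544] v=[3.1150 -5.0446 2.0949]
Step 5: x=[6.4588 9.7933 17.6526] v=[2.9116 -4.7127 1.9912]
Step 6: x=[6.9161 9.0318 17.9765] v=[2.2867 -3.8077 1.6193]
Max displacement = 2.9682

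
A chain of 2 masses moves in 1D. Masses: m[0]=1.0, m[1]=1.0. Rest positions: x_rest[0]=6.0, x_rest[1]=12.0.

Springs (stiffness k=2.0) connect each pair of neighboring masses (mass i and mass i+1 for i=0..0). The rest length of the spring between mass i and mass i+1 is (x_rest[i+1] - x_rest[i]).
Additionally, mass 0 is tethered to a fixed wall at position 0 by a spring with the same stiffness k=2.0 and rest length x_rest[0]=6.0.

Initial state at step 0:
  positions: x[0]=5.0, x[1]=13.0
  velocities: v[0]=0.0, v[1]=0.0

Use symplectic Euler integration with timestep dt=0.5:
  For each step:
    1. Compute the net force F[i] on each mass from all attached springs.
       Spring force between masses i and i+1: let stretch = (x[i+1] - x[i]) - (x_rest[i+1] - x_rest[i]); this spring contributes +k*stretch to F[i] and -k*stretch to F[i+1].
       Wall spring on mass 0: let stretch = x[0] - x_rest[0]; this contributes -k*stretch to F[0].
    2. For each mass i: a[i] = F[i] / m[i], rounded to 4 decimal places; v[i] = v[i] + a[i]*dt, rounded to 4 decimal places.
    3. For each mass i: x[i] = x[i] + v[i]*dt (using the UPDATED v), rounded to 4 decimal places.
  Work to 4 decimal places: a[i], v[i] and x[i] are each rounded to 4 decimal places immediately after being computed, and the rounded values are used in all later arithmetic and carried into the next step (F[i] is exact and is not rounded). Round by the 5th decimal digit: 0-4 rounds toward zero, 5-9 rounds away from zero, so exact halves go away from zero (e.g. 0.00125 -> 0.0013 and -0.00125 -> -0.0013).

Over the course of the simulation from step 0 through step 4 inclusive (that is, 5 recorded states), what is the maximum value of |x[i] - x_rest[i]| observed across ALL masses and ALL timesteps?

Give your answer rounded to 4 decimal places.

Step 0: x=[5.0000 13.0000] v=[0.0000 0.0000]
Step 1: x=[6.5000 12.0000] v=[3.0000 -2.0000]
Step 2: x=[7.5000 11.2500] v=[2.0000 -1.5000]
Step 3: x=[6.6250 11.6250] v=[-1.7500 0.7500]
Step 4: x=[4.9375 12.5000] v=[-3.3750 1.7500]
Max displacement = 1.5000

Answer: 1.5000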